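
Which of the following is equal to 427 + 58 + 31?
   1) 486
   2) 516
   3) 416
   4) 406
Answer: 2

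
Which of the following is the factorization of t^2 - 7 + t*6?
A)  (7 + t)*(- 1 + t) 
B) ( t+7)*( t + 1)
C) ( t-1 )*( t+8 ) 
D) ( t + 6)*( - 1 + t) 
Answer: A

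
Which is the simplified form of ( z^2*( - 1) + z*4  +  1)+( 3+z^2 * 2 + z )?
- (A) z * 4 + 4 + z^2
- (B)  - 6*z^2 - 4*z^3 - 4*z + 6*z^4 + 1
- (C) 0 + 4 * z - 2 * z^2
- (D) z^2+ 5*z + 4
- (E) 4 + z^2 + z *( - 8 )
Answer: D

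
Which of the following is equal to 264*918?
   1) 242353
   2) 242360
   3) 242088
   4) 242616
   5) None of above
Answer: 5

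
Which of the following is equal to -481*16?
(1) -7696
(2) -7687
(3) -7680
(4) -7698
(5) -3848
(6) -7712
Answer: 1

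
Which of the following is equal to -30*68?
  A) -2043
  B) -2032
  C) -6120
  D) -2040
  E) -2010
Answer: D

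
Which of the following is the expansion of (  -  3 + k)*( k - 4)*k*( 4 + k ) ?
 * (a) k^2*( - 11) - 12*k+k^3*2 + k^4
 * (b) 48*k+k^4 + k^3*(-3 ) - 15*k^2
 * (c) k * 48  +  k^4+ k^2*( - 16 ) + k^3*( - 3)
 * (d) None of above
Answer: c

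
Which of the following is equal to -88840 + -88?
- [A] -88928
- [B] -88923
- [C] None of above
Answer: A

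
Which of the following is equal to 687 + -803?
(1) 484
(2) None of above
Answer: 2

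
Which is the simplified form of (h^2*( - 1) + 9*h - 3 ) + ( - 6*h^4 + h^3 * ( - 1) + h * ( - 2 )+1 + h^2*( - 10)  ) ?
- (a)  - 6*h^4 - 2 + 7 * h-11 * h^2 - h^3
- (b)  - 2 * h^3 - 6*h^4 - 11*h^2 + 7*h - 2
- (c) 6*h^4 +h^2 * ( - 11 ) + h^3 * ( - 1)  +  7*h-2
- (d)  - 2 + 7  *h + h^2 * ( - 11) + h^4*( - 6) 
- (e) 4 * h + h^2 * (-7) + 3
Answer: a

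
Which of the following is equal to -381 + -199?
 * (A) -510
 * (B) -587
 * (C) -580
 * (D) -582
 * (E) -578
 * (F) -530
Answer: C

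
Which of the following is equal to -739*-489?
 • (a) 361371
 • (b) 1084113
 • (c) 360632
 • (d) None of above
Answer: a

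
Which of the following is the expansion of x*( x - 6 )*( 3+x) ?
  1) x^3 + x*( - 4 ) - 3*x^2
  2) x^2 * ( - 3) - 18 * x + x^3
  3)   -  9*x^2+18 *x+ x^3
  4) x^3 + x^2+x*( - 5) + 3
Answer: 2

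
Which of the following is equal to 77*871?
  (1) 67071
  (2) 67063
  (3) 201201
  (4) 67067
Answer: 4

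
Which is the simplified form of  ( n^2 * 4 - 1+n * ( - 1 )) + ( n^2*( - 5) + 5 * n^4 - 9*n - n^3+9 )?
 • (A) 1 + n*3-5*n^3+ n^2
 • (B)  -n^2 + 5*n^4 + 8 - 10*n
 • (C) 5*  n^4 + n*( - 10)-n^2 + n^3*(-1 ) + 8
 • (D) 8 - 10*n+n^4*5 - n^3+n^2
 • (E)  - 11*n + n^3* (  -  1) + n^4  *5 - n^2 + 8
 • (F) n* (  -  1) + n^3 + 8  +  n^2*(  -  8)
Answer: C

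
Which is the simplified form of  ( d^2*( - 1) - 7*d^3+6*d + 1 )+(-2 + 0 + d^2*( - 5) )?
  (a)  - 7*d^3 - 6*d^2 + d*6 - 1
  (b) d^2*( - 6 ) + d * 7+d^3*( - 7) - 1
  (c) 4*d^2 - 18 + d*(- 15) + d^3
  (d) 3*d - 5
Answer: a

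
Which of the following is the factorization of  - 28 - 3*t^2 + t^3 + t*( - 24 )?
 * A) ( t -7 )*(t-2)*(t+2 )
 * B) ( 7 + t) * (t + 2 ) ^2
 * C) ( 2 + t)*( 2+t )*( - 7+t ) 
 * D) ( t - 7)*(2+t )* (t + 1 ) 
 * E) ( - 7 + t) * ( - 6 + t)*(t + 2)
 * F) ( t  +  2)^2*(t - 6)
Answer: C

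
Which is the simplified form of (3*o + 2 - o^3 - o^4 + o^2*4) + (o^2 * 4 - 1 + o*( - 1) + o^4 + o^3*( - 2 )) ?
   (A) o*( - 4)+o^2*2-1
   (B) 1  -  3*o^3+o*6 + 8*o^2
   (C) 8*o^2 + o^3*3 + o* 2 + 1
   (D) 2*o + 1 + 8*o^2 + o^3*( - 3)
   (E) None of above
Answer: D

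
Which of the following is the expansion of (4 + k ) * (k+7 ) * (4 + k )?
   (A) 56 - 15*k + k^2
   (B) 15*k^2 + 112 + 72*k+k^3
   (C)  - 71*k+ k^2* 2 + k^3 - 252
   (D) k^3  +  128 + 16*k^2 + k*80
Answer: B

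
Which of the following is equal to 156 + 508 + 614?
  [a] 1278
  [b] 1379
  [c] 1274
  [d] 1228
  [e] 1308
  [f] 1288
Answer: a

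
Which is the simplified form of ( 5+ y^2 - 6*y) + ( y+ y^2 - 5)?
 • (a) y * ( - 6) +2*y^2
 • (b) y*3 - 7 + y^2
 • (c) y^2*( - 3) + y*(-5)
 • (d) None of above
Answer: d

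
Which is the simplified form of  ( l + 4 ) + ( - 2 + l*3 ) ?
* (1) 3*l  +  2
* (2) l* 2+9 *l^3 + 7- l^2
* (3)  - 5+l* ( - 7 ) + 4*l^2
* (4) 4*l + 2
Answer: 4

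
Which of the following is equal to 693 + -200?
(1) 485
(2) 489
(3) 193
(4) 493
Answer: 4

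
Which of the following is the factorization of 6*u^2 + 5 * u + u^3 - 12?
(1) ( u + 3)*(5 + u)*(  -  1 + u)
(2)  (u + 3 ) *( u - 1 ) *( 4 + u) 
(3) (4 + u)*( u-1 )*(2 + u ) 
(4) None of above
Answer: 2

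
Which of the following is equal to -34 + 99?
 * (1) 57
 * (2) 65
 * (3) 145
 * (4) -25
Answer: 2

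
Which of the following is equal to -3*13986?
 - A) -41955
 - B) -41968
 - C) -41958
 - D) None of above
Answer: C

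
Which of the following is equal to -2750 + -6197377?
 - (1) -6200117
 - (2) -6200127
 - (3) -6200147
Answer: 2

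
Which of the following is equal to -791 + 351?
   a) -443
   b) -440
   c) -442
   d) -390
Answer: b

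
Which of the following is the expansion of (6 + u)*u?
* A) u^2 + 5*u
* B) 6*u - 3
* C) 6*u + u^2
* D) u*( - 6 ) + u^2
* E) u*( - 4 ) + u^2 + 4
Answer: C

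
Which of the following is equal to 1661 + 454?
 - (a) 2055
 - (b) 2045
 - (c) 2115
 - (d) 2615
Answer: c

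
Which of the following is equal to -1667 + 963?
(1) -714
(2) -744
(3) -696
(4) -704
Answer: 4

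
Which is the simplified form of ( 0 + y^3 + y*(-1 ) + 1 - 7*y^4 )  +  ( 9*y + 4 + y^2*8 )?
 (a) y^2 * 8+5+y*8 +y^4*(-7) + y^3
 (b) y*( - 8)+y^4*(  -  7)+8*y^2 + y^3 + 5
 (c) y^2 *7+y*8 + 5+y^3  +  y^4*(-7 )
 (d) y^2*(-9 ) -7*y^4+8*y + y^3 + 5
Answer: a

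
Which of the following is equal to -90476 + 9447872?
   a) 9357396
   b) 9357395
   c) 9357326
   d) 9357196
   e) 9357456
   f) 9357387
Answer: a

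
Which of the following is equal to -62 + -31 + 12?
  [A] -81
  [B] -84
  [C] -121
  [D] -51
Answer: A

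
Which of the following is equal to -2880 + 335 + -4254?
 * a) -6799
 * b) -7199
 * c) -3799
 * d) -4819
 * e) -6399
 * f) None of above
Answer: a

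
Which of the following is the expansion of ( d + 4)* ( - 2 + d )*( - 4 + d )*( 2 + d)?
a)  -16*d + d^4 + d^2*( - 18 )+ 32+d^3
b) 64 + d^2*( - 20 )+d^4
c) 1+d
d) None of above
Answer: b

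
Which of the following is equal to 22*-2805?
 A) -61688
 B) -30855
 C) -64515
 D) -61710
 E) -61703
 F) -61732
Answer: D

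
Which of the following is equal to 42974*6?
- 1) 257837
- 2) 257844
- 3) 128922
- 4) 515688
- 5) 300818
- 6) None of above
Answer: 2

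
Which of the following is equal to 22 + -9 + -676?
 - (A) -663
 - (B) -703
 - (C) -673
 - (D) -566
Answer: A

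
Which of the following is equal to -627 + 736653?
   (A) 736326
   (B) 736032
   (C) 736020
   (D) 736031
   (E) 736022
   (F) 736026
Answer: F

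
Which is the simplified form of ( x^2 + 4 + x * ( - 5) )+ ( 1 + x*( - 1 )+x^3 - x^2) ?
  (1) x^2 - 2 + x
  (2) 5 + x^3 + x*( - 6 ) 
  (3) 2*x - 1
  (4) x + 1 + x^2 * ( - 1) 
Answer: 2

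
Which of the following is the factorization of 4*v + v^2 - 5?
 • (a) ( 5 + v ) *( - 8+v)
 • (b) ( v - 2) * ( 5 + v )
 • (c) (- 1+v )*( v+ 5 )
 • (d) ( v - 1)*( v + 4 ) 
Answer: c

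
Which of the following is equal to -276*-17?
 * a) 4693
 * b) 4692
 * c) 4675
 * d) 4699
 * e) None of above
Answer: b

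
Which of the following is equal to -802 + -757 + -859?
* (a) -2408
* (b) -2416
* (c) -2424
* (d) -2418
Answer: d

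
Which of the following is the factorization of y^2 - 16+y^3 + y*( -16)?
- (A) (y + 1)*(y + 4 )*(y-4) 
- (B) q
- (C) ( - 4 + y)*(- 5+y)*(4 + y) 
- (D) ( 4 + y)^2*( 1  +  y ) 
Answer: A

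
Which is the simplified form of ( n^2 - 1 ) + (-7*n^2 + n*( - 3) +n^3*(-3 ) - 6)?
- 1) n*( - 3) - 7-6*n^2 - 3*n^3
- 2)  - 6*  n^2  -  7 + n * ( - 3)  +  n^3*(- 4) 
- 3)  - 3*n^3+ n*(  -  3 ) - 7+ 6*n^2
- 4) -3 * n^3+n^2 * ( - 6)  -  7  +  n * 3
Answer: 1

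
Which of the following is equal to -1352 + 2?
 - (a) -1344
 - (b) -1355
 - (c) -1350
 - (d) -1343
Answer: c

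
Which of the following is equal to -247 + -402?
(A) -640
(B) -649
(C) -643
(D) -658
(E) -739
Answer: B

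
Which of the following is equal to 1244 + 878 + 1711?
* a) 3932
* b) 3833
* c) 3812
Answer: b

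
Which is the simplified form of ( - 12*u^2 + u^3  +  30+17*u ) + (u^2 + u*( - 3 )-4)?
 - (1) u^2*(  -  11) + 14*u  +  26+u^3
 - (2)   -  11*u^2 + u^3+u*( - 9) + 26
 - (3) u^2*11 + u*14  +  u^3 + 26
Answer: 1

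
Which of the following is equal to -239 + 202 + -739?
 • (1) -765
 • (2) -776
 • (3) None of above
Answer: 2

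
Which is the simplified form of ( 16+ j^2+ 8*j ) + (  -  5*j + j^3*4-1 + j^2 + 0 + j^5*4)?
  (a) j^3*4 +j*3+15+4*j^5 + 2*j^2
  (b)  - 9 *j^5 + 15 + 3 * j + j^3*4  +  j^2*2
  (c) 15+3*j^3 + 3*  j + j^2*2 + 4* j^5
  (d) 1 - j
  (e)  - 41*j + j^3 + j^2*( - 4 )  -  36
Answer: a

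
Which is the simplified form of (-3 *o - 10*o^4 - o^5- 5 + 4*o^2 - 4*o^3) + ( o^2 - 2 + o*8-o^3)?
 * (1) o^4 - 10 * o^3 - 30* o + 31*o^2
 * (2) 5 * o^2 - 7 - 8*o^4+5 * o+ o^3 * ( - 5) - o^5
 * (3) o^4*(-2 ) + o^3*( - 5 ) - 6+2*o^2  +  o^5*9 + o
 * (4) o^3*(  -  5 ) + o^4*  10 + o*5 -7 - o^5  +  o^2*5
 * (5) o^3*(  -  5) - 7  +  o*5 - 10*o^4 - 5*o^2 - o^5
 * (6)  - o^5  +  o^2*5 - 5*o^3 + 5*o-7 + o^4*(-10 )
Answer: 6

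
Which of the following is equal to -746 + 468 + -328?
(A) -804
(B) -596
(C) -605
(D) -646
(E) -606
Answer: E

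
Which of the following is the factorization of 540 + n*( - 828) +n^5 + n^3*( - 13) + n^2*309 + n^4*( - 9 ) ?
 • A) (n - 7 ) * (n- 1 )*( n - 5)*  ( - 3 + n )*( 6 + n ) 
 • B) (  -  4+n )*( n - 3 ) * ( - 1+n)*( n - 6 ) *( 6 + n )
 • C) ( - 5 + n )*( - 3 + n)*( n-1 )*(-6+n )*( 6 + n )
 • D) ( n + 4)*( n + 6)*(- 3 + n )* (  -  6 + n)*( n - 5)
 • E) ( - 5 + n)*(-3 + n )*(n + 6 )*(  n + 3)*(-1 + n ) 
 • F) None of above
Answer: C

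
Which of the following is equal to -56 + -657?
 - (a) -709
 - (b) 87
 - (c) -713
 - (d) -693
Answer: c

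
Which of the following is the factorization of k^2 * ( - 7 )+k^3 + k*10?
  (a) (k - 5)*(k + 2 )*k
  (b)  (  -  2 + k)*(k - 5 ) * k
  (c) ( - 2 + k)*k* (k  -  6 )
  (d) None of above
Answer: b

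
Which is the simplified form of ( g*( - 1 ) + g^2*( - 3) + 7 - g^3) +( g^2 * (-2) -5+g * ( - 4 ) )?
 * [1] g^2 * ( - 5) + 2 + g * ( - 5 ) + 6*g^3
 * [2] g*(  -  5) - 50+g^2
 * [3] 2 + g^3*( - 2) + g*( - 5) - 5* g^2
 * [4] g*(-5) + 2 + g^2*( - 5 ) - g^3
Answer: 4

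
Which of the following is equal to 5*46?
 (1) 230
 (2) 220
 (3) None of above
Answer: 1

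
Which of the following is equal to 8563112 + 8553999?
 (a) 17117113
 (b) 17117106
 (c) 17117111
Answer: c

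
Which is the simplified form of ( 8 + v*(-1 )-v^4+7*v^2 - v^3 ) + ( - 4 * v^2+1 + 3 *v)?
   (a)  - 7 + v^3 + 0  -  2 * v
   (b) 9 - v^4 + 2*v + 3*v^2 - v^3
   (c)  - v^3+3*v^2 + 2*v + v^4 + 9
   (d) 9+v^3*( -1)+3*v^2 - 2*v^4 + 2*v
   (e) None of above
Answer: b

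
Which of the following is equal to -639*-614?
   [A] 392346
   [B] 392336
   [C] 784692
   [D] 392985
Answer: A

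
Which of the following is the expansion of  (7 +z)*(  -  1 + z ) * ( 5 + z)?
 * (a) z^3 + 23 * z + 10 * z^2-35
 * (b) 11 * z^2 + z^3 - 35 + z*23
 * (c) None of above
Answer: b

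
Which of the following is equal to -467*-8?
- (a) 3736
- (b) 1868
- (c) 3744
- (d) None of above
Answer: a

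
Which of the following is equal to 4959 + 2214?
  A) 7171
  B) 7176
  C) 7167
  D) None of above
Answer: D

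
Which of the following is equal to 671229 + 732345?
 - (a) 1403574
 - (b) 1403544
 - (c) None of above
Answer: a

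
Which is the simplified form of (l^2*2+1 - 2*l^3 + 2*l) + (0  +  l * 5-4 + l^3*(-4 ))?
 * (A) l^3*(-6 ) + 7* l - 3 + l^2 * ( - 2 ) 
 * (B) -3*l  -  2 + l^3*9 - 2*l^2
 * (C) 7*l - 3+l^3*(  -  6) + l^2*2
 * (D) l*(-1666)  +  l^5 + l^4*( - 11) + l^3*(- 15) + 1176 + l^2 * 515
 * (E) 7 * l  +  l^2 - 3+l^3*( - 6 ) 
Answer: C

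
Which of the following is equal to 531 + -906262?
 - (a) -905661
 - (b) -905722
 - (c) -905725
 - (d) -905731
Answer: d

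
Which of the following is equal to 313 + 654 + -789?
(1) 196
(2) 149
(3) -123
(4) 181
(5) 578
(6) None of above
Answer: 6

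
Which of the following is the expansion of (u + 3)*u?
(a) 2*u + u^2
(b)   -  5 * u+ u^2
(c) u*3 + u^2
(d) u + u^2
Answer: c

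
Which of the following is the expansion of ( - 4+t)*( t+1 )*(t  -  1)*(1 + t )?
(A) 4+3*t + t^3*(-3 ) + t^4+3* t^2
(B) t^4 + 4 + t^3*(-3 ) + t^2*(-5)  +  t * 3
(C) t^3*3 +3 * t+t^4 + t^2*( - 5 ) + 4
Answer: B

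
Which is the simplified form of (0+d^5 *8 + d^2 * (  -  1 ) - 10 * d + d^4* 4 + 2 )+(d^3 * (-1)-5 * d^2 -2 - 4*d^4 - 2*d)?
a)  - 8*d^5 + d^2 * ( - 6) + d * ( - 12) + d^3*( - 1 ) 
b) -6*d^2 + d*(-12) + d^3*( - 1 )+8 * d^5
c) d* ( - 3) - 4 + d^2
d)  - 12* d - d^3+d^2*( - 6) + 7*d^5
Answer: b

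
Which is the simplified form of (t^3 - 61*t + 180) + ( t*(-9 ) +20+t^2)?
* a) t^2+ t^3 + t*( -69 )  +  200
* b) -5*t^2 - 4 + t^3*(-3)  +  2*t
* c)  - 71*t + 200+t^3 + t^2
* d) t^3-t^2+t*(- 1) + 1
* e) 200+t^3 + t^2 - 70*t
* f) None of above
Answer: e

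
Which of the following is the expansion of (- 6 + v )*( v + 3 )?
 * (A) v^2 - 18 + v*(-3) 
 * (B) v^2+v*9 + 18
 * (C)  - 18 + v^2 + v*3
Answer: A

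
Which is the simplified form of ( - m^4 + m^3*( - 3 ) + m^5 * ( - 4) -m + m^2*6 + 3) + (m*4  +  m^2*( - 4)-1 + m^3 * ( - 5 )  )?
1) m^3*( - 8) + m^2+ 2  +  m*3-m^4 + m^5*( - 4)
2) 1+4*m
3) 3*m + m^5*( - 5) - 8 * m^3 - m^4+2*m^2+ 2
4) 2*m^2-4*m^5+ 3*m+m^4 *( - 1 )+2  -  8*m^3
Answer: 4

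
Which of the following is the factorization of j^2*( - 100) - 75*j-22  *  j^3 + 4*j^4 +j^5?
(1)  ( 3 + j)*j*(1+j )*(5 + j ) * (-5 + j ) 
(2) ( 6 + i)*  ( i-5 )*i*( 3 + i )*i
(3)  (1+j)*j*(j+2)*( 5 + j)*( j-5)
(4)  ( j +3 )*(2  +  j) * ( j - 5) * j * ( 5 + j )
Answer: 1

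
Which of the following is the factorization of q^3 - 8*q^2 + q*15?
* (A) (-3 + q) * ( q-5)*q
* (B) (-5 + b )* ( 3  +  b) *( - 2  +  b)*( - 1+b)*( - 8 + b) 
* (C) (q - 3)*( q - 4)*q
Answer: A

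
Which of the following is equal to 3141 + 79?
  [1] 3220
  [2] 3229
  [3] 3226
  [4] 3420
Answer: 1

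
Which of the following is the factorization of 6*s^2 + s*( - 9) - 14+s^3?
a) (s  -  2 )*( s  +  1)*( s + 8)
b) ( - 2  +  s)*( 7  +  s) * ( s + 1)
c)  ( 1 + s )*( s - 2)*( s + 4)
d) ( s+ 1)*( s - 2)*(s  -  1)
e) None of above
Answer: b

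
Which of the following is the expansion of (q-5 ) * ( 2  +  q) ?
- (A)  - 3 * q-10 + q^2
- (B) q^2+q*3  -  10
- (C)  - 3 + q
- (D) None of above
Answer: A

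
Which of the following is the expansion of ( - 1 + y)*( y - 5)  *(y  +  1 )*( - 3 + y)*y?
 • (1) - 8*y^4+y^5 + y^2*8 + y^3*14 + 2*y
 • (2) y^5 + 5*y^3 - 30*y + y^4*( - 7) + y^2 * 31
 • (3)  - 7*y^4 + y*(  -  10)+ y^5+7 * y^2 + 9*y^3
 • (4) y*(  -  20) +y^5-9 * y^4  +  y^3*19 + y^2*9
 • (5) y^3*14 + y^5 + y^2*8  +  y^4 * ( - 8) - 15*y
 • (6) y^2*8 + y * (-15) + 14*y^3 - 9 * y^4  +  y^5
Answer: 5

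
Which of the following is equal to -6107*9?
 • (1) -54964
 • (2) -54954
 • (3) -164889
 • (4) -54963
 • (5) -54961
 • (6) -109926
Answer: 4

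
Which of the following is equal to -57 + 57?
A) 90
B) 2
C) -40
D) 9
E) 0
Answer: E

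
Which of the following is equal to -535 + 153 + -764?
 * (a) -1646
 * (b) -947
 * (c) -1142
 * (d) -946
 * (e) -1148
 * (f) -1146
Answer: f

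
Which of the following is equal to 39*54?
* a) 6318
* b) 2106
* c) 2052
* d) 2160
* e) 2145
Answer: b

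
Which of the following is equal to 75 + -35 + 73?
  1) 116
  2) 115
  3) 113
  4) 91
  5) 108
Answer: 3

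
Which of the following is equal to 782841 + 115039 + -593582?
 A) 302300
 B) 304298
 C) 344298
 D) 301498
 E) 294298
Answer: B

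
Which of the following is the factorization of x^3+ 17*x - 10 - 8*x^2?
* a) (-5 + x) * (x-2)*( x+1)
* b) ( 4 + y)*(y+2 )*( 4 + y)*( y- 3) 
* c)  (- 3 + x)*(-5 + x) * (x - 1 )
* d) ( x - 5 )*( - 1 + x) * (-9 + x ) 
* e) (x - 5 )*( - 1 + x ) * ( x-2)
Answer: e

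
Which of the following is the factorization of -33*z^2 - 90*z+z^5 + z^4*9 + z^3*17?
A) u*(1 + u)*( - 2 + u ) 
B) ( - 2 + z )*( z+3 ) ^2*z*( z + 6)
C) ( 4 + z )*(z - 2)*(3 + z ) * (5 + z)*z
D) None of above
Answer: D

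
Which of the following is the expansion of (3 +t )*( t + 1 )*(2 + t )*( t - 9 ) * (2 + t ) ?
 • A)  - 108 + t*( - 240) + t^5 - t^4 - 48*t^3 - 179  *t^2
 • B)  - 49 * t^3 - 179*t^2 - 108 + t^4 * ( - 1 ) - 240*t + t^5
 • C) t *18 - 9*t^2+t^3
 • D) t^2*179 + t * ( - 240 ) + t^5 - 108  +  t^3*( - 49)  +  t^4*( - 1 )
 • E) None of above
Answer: B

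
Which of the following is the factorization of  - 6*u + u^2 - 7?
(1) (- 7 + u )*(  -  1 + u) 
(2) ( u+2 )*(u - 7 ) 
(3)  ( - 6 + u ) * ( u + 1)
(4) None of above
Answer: 4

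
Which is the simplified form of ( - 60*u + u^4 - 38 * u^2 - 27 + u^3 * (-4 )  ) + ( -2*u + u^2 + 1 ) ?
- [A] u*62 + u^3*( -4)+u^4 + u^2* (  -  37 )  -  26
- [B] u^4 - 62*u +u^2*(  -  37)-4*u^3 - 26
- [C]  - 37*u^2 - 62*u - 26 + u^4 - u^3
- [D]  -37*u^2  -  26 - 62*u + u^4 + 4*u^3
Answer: B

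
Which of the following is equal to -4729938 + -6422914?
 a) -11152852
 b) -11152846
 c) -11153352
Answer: a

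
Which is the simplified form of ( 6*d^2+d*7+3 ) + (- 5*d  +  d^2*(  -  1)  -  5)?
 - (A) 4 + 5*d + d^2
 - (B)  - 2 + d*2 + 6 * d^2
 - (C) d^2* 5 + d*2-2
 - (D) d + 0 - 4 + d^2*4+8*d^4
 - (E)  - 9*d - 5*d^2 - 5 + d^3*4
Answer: C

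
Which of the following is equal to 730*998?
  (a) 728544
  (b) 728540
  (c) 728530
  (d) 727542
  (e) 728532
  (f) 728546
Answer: b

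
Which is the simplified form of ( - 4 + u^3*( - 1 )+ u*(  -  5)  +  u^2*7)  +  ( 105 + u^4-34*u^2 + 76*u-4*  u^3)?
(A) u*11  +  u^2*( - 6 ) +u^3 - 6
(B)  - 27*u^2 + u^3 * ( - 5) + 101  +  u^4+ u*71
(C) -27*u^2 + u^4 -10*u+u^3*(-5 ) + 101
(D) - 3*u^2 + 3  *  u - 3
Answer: B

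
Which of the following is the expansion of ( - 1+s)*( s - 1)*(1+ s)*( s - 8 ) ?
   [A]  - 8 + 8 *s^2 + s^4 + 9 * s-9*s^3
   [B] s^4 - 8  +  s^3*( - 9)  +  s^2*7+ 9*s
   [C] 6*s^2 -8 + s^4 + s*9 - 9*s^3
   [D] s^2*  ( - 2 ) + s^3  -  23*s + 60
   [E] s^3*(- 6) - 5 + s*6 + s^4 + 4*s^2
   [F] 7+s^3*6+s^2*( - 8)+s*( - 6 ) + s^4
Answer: B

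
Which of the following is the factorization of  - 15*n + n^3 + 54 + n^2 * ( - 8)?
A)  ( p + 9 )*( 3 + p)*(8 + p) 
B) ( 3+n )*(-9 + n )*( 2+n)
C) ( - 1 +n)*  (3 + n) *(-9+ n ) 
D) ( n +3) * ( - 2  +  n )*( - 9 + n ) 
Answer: D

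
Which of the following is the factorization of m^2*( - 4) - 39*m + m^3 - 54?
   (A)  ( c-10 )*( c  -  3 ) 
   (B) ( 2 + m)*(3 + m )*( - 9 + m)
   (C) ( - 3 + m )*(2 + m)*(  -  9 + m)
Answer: B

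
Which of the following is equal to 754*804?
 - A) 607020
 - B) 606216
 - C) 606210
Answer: B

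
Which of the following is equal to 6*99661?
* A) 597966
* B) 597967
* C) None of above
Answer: A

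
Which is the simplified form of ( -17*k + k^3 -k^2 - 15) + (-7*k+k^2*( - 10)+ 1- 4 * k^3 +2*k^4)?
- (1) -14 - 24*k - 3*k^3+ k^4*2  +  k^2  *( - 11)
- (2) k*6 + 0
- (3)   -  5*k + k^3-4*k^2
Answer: 1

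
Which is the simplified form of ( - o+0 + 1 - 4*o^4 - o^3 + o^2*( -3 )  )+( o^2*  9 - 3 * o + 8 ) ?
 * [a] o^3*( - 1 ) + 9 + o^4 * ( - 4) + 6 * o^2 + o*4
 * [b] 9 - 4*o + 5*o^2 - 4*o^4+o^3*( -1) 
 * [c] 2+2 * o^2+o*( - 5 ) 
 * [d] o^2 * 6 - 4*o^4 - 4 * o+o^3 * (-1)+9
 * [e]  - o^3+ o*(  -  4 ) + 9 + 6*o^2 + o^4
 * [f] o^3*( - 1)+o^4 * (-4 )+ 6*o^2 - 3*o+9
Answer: d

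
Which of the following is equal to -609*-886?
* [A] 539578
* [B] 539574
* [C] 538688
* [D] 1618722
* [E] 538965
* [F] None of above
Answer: B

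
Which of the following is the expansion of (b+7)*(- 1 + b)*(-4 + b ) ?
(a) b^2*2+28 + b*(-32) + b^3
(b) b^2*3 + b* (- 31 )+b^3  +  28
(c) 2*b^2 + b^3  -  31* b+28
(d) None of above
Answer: c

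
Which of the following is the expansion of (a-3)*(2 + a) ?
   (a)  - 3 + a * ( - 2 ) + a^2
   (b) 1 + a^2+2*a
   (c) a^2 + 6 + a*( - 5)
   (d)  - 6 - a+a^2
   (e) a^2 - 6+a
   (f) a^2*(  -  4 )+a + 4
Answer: d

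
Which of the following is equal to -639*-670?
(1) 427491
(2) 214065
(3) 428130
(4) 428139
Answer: 3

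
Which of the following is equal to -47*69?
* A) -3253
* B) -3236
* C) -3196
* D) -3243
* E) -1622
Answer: D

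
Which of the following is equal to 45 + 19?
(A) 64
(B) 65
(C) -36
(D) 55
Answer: A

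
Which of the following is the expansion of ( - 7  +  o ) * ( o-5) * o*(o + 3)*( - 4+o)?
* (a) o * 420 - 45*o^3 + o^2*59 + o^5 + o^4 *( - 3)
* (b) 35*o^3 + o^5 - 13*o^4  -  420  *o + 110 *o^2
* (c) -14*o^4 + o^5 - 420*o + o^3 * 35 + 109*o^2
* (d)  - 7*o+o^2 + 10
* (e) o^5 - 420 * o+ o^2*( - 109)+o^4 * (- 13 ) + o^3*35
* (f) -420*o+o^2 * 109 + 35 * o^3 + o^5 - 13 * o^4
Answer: f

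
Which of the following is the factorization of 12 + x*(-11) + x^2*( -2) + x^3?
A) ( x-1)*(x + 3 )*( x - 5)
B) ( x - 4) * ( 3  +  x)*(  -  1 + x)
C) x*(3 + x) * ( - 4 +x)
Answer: B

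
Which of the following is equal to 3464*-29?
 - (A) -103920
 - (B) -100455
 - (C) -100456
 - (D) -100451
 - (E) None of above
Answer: C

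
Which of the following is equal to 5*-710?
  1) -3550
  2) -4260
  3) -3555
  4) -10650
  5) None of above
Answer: 1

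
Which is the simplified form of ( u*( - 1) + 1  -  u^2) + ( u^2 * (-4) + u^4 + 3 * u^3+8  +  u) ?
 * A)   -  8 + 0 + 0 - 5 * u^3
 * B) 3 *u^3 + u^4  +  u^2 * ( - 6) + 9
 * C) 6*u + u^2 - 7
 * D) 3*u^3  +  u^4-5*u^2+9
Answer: D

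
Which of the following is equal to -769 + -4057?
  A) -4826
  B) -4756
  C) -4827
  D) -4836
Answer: A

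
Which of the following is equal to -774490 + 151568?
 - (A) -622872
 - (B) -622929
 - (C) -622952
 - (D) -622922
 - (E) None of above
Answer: D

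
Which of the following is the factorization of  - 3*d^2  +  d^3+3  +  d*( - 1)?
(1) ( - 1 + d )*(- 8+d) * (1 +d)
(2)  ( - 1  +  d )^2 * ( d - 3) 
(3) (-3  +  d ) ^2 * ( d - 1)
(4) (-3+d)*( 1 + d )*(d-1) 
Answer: 4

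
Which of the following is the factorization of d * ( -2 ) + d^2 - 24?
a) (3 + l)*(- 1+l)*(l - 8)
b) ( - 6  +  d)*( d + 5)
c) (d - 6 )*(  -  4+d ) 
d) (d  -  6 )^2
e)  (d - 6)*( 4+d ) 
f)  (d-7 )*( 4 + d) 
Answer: e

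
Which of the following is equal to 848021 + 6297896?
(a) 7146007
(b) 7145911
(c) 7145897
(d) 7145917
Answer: d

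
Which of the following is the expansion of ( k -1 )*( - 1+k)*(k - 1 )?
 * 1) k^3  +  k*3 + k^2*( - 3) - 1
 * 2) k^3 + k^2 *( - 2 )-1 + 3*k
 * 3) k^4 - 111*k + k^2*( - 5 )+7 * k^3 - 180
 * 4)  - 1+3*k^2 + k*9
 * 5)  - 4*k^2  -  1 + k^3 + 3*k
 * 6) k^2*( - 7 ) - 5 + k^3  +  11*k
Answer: 1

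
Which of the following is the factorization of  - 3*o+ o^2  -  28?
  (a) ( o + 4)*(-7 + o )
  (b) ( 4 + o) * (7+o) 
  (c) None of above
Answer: a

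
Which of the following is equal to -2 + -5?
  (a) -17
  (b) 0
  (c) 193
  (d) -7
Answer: d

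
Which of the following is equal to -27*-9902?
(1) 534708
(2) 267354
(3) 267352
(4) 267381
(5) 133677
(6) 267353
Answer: 2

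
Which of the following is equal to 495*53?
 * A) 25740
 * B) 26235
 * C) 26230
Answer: B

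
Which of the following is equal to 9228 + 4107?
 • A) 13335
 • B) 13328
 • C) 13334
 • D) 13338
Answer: A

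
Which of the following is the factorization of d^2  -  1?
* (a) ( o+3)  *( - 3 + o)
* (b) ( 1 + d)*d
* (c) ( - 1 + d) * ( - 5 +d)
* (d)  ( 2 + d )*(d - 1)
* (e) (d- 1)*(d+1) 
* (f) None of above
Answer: e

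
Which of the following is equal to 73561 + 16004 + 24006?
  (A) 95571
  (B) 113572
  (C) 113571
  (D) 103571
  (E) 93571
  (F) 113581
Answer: C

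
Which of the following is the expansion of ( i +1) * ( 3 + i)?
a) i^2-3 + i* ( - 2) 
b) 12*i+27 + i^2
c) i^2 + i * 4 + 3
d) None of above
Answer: c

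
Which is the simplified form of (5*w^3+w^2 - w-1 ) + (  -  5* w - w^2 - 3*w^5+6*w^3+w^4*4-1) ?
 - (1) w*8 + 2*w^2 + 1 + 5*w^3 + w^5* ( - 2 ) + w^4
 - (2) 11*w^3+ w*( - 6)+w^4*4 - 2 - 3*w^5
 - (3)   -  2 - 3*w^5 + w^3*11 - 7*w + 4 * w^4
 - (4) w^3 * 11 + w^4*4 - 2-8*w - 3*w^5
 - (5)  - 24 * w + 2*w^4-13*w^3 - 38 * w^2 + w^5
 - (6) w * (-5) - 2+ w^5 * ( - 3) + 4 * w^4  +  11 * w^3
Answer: 2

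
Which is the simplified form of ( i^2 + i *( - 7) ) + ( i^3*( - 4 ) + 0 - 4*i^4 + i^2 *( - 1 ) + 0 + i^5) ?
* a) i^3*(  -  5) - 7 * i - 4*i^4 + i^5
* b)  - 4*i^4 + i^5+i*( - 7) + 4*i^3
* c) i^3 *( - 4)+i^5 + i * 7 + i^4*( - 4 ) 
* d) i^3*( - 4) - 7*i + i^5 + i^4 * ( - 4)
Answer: d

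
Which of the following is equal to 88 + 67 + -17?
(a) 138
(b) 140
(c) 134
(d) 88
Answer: a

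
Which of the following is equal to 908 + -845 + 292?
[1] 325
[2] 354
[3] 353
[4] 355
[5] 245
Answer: 4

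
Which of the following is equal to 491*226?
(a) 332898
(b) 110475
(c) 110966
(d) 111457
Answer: c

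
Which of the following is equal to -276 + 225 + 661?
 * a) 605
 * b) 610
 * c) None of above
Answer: b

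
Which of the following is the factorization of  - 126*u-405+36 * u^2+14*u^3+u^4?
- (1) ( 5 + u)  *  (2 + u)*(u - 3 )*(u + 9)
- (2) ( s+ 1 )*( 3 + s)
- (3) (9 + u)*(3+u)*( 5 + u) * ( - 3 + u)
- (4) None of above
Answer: 3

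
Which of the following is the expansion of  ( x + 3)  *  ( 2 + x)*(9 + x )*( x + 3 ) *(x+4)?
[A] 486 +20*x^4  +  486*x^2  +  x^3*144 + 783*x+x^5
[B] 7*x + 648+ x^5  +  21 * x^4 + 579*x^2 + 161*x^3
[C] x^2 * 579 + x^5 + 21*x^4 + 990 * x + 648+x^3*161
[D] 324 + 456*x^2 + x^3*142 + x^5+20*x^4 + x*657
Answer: C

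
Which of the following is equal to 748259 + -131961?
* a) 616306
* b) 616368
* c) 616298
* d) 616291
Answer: c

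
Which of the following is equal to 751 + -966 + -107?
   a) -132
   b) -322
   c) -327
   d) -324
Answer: b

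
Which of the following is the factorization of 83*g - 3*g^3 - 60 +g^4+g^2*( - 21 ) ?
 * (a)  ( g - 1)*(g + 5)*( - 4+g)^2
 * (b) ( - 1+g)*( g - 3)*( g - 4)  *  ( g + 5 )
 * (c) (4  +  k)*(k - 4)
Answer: b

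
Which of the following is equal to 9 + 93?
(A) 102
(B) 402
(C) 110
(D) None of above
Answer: A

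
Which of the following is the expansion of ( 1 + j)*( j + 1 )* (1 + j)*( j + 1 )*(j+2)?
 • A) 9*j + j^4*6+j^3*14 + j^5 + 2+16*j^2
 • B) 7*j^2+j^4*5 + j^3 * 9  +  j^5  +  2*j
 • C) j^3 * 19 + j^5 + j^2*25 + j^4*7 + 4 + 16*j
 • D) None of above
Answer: A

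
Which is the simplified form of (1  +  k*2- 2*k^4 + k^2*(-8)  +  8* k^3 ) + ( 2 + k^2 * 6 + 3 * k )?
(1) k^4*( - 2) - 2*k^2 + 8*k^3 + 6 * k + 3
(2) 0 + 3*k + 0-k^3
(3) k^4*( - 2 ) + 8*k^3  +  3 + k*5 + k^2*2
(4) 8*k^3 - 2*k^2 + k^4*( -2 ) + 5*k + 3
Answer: 4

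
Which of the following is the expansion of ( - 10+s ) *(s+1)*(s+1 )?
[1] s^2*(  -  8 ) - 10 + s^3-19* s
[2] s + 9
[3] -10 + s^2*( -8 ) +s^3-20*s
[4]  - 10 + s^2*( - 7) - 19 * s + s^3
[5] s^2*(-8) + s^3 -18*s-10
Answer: 1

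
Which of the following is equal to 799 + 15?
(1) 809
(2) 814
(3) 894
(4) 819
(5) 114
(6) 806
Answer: 2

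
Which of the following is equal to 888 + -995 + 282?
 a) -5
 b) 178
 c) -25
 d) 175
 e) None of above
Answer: d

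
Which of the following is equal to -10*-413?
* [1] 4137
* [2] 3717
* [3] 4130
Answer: 3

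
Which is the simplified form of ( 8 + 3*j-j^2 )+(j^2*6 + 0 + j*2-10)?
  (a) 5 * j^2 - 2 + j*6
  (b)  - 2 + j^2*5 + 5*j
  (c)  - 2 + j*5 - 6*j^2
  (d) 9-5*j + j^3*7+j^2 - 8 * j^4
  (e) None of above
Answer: b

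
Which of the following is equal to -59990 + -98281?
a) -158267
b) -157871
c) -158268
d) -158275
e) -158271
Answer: e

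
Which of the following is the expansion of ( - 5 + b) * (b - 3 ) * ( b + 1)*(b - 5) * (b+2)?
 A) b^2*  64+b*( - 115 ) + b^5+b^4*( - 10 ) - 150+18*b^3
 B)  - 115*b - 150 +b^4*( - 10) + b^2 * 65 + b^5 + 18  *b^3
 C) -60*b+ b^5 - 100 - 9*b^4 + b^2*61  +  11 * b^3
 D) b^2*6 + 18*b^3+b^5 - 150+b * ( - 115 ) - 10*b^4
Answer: A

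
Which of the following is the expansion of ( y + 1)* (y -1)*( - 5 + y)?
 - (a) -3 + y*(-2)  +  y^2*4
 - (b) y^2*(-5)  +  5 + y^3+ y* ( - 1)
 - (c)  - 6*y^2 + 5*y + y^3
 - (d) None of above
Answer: b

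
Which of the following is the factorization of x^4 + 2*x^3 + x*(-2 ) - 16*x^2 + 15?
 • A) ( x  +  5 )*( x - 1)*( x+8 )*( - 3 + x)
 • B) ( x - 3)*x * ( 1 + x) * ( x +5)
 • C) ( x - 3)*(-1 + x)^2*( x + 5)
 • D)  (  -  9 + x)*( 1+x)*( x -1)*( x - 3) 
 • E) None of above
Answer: E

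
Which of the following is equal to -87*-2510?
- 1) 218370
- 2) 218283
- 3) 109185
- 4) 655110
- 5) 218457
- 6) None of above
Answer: 1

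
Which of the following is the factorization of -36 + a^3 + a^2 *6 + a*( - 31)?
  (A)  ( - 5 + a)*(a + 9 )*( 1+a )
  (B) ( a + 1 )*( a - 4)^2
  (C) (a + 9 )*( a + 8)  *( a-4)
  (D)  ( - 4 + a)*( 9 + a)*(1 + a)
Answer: D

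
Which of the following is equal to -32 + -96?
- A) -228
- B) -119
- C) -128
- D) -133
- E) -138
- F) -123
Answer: C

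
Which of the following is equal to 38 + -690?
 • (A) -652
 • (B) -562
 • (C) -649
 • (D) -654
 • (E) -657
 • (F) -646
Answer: A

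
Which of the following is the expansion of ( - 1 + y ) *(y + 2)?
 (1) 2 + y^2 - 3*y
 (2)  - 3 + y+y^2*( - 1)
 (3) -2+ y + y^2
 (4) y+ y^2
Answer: 3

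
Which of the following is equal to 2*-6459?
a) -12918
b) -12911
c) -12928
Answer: a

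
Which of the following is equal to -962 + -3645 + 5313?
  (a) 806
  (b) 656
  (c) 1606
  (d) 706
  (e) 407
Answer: d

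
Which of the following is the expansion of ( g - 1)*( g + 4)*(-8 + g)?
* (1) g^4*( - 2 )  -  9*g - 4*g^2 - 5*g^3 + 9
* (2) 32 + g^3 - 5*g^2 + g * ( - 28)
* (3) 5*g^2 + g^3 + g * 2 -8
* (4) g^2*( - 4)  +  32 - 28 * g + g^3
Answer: 2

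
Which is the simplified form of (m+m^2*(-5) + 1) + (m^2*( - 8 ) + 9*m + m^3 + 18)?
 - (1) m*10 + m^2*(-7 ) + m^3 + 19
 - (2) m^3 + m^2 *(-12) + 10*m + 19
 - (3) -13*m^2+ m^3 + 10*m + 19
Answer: 3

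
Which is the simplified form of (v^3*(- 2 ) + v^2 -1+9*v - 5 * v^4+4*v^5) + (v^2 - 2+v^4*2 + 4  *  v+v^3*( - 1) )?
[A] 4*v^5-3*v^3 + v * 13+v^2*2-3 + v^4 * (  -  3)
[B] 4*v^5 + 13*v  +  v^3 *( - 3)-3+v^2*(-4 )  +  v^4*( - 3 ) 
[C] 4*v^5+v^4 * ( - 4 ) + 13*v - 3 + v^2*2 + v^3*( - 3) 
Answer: A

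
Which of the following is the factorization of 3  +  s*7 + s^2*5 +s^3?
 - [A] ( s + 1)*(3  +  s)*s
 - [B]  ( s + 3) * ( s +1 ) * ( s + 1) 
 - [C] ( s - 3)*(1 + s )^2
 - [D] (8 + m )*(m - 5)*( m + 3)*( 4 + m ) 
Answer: B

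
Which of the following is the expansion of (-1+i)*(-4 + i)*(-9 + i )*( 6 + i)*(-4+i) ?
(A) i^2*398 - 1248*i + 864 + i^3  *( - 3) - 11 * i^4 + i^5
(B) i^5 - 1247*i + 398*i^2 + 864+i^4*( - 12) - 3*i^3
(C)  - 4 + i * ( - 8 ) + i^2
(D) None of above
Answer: D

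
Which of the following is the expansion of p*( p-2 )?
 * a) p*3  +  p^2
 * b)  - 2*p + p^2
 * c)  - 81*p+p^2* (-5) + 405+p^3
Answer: b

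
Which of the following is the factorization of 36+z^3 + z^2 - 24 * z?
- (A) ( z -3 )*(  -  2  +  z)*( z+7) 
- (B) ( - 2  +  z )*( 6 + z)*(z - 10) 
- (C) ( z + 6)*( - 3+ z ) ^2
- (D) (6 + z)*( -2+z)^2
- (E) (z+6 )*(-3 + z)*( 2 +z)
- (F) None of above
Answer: F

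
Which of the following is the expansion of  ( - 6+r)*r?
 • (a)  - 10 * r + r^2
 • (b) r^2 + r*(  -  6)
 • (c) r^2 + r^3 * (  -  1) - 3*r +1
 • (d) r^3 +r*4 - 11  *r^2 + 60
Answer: b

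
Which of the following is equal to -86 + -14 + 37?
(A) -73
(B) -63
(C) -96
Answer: B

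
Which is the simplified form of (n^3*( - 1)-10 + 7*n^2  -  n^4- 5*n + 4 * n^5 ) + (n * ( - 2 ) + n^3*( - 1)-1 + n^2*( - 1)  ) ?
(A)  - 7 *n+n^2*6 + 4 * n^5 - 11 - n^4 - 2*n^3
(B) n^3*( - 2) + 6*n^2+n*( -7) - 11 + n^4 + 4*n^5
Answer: A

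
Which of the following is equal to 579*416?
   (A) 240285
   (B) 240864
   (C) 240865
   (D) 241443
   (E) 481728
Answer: B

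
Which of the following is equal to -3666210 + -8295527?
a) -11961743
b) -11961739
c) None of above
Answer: c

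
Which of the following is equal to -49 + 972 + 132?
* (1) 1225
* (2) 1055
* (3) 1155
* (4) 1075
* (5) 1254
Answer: 2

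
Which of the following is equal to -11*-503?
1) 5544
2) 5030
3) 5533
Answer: 3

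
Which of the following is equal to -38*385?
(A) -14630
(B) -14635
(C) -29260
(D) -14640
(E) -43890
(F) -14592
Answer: A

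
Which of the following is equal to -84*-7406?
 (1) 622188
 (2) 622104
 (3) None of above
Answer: 2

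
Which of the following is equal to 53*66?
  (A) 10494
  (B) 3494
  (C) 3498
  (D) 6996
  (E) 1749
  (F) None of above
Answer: C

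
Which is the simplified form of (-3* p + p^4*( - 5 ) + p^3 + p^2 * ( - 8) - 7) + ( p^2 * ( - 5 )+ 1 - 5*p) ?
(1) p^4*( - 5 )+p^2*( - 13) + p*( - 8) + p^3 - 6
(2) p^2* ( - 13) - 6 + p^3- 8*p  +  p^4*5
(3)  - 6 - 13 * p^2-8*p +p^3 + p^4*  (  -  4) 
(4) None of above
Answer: 1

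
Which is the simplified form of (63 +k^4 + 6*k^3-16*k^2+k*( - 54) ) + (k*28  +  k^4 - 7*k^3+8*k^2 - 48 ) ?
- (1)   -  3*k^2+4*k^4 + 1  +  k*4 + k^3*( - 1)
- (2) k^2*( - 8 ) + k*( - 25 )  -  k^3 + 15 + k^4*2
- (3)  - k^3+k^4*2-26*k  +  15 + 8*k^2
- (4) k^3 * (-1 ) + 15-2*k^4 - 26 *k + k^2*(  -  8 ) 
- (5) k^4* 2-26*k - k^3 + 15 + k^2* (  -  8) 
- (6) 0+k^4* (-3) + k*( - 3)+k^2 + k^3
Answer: 5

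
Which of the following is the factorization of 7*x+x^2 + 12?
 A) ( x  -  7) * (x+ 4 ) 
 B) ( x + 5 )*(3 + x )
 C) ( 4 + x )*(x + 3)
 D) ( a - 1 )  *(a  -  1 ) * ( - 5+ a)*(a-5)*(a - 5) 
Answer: C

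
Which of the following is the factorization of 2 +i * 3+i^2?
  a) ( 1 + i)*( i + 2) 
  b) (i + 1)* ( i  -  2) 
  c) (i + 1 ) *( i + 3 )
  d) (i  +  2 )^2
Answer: a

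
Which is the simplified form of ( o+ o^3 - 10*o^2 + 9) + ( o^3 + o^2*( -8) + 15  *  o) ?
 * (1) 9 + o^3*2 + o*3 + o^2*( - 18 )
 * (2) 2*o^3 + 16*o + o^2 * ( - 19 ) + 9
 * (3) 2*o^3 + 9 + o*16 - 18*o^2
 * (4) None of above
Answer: 3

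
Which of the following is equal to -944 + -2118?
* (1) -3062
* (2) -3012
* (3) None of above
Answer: 1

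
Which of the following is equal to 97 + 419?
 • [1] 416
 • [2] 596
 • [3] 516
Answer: 3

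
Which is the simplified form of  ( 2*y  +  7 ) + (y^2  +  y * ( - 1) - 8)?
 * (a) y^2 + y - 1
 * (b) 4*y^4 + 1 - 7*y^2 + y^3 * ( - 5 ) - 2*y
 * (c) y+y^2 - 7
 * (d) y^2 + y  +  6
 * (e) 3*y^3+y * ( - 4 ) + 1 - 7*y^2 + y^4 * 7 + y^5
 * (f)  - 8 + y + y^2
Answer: a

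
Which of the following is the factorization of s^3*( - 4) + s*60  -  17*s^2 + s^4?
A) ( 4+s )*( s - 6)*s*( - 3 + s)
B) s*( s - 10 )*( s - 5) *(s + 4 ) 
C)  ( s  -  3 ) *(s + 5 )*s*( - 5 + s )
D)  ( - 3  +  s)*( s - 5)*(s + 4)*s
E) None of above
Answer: D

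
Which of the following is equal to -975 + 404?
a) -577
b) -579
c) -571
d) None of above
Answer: c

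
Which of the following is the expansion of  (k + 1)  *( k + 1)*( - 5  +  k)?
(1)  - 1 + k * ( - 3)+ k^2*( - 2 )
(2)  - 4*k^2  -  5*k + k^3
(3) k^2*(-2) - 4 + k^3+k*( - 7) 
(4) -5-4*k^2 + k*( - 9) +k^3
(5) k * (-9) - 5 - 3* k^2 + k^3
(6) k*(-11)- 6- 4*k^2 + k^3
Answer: 5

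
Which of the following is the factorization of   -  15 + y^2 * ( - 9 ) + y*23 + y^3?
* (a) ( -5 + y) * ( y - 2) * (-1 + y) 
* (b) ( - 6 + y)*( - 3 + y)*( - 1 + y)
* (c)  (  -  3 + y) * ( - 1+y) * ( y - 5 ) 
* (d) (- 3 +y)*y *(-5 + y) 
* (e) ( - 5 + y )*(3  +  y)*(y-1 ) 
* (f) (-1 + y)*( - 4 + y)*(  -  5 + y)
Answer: c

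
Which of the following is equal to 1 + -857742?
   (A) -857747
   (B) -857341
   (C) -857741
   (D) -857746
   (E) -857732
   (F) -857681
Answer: C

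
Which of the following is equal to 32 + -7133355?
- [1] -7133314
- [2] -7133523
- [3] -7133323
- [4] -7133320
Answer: 3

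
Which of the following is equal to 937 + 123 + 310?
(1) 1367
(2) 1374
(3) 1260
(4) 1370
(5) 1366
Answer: 4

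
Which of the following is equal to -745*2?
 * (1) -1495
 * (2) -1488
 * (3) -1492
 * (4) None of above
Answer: 4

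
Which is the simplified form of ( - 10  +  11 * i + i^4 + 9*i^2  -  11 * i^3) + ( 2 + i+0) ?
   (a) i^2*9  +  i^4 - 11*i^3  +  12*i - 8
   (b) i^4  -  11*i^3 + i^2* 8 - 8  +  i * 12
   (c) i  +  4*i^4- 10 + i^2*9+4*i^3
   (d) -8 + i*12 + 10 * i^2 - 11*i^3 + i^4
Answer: a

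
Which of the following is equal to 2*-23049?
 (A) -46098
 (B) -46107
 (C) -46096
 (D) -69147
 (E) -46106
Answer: A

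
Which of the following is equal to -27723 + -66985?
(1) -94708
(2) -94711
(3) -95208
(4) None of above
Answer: 1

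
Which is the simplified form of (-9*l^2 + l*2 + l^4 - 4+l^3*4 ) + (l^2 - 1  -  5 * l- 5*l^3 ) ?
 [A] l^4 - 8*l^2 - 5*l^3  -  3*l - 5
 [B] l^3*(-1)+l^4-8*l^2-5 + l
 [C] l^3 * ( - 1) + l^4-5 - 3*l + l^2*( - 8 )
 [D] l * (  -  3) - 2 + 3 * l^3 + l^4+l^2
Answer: C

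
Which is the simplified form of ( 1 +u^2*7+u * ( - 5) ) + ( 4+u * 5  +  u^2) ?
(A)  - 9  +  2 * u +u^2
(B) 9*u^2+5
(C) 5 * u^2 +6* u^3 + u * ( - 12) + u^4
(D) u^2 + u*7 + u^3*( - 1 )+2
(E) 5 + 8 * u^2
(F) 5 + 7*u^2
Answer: E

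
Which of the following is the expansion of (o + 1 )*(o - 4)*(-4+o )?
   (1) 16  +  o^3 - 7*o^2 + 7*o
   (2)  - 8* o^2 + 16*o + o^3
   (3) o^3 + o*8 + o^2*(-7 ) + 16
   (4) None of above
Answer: 3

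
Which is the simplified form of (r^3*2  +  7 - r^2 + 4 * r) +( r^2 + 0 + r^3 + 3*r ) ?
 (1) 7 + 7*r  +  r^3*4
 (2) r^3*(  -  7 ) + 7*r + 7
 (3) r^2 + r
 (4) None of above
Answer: 4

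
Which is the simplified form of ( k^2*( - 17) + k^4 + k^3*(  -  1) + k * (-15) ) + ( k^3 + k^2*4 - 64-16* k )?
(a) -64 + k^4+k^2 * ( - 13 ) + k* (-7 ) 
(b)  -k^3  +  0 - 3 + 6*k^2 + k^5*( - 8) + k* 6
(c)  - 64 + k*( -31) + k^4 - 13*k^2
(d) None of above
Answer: c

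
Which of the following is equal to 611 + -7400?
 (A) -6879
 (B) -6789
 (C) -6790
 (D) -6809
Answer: B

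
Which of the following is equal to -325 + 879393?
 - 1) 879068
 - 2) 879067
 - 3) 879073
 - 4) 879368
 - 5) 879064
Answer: 1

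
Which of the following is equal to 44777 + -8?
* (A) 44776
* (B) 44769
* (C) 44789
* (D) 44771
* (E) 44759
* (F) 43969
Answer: B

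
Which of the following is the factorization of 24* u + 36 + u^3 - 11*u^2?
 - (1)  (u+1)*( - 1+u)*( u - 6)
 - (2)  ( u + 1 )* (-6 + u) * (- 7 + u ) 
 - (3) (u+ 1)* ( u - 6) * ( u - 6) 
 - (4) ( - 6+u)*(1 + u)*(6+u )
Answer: 3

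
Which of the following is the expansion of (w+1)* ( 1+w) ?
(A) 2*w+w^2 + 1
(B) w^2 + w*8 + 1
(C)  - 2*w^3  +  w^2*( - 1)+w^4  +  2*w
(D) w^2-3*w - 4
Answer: A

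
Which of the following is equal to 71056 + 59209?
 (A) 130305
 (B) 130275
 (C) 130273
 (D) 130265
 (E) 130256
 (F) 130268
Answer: D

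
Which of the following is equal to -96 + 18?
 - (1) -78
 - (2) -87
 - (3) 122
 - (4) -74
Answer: 1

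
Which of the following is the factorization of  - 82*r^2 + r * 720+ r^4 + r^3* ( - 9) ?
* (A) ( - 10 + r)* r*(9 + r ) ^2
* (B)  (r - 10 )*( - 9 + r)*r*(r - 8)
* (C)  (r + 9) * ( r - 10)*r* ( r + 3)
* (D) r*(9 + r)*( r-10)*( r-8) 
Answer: D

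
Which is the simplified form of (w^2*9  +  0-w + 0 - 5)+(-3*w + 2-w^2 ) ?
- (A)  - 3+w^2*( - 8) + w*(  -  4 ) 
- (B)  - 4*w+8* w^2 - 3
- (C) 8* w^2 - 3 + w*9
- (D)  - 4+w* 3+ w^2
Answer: B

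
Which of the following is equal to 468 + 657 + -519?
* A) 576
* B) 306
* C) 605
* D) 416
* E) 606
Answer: E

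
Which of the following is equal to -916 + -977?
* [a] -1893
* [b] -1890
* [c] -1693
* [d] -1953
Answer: a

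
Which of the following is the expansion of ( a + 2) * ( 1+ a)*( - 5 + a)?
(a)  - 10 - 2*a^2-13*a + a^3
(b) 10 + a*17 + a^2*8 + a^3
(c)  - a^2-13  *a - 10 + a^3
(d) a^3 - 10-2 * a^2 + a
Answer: a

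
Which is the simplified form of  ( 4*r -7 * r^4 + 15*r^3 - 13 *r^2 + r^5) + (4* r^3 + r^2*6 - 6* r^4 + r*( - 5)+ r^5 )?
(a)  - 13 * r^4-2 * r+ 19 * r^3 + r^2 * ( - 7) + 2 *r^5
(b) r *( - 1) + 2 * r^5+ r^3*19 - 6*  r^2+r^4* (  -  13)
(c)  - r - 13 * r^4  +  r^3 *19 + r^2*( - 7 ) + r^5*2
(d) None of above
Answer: c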